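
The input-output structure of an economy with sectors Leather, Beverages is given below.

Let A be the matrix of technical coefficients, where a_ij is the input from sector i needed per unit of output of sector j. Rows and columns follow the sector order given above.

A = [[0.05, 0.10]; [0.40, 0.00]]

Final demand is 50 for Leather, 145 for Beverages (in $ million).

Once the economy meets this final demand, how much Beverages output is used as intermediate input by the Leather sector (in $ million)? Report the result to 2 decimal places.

z_21 = 28.35

I − A =
  [   0.95    -0.10]
  [  -0.40     1.00]
det(I−A) = (0.95)(1.00) − (-0.10)(-0.40) = 0.9100
adj(I−A) = [[1.00, 0.10], [0.40, 0.95]]
(I − A)⁻¹ = adj(I−A) / det(I−A) ≈
  [   1.0989     0.1099]
  [   0.4396     1.0440]
First solve x = (I − A)⁻¹ d = adj(I−A)·d / det(I−A); in particular x_1 = (1.00·50 + 0.10·145) / 0.9100 = 64.50 / 0.9100 ≈ 70.8791.
Intermediate flow from 2 to 1: z_21 = a_21 · x_1 = 0.40 × 64.50 / 0.9100 = 25.80 / 0.9100 ≈ 28.35.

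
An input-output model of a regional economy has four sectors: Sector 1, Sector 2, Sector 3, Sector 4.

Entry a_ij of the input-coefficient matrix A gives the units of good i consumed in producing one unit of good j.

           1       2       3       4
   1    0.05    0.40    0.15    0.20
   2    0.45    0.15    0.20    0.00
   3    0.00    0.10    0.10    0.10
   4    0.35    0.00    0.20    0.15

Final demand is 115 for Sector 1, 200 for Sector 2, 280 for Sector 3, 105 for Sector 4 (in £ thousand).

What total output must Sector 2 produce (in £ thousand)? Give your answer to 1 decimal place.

x_2 = 626.6

I − A =
  [   0.95    -0.40    -0.15    -0.20]
  [  -0.45     0.85    -0.20     0.00]
  [   0.00    -0.10     0.90    -0.10]
  [  -0.35     0.00    -0.20     0.85]
Compute the cofactors C_ij = (−1)^(i+j)·(3×3 minor ij) of I−A; the adjugate is their transpose:
adj(I−A) = Cᵀ =
  [ 0.616250   0.314750   0.210375   0.169750]
  [ 0.342250   0.639500   0.222875   0.106750]
  [ 0.068000   0.087750   0.473875   0.071750]
  [ 0.269750   0.150250   0.198125   0.539000]
det(I−A) = Σ_j (I−A)_1j·C_1j = (0.95)(0.616250) + (-0.40)(0.342250) + (-0.15)(0.068000) + (-0.20)(0.269750) = 0.3843875
(I − A)⁻¹ = adj(I−A) / det(I−A) ≈
  [   1.6032     0.8188     0.5473     0.4416]
  [   0.8904     1.6637     0.5798     0.2777]
  [   0.1769     0.2283     1.2328     0.1867]
  [   0.7018     0.3909     0.5154     1.4022]
x = (I − A)⁻¹ d = adj(I−A)·d / det(I−A), with det(I−A) = 0.3843875:
  x_1 = (0.616250·115 + 0.314750·200 + 0.210375·280 + 0.169750·105) / 0.3843875 = 210.5475 / 0.3843875 ≈ 547.7
  x_2 = (0.342250·115 + 0.639500·200 + 0.222875·280 + 0.106750·105) / 0.3843875 = 240.8725 / 0.3843875 ≈ 626.6
  x_3 = (0.068000·115 + 0.087750·200 + 0.473875·280 + 0.071750·105) / 0.3843875 = 165.58875 / 0.3843875 ≈ 430.8
  x_4 = (0.269750·115 + 0.150250·200 + 0.198125·280 + 0.539000·105) / 0.3843875 = 173.14125 / 0.3843875 ≈ 450.4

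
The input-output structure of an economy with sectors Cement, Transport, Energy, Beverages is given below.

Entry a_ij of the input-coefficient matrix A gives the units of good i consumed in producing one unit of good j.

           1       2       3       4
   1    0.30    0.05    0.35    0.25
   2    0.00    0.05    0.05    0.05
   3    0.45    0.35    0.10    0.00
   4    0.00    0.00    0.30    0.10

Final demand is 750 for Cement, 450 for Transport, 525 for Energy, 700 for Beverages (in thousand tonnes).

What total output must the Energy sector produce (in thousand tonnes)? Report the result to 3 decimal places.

x_3 = 2234.738

I − A =
  [   0.70    -0.05    -0.35    -0.25]
  [   0.00     0.95    -0.05    -0.05]
  [  -0.45    -0.35     0.90     0.00]
  [   0.00     0.00    -0.30     0.90]
Compute the cofactors C_ij = (−1)^(i+j)·(3×3 minor ij) of I−A; the adjugate is their transpose:
adj(I−A) = Cᵀ =
  [ 0.74850   0.17700   0.37350   0.21775]
  [ 0.02700   0.39150   0.04200   0.02925]
  [ 0.38475   0.24075   0.59850   0.12025]
  [ 0.12825   0.08025   0.19950   0.43550]
det(I−A) = Σ_j (I−A)_1j·C_1j = (0.70)(0.74850) + (-0.05)(0.02700) + (-0.35)(0.38475) + (-0.25)(0.12825) = 0.355875
(I − A)⁻¹ = adj(I−A) / det(I−A) ≈
  [   2.1033     0.4974     1.0495     0.6119]
  [   0.0759     1.1001     0.1180     0.0822]
  [   1.0811     0.6765     1.6818     0.3379]
  [   0.3604     0.2255     0.5606     1.2237]
x = (I − A)⁻¹ d = adj(I−A)·d / det(I−A), with det(I−A) = 0.355875:
  x_1 = (0.74850·750 + 0.17700·450 + 0.37350·525 + 0.21775·700) / 0.355875 = 989.5375 / 0.355875 ≈ 2780.576
  x_2 = (0.02700·750 + 0.39150·450 + 0.04200·525 + 0.02925·700) / 0.355875 = 238.95 / 0.355875 ≈ 671.444
  x_3 = (0.38475·750 + 0.24075·450 + 0.59850·525 + 0.12025·700) / 0.355875 = 795.2875 / 0.355875 ≈ 2234.738
  x_4 = (0.12825·750 + 0.08025·450 + 0.19950·525 + 0.43550·700) / 0.355875 = 541.8875 / 0.355875 ≈ 1522.691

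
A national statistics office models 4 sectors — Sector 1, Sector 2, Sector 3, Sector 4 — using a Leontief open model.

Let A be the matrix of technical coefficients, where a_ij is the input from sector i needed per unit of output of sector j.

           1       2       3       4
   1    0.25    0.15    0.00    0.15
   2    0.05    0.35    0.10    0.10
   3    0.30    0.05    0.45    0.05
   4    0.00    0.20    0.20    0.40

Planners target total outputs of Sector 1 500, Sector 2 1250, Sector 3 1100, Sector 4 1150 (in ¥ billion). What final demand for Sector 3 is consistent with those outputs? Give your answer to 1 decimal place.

d_3 = 335.0

I − A =
  [   0.75    -0.15     0.00    -0.15]
  [  -0.05     0.65    -0.10    -0.10]
  [  -0.30    -0.05     0.55    -0.05]
  [   0.00    -0.20    -0.20     0.60]
d = (I − A) x:
  d_1 = (+0.75)·500 + (-0.15)·1250 + (+0.00)·1100 + (-0.15)·1150 = 15.0
  d_2 = (-0.05)·500 + (+0.65)·1250 + (-0.10)·1100 + (-0.10)·1150 = 562.5
  d_3 = (-0.30)·500 + (-0.05)·1250 + (+0.55)·1100 + (-0.05)·1150 = 335.0
  d_4 = (+0.00)·500 + (-0.20)·1250 + (-0.20)·1100 + (+0.60)·1150 = 220.0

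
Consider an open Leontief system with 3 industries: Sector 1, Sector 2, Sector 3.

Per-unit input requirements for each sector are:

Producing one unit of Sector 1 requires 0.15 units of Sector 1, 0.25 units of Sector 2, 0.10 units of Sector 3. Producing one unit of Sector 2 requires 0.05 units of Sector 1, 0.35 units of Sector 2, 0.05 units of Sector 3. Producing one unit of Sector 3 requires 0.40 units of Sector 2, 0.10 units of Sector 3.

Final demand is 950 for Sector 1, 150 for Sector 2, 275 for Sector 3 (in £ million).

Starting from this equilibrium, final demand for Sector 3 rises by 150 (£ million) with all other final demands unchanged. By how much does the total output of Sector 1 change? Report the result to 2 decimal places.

I − A =
  [   0.85    -0.05     0.00]
  [  -0.25     0.65    -0.40]
  [  -0.10    -0.05     0.90]
Cofactors of I−A, C_ij = (−1)^(i+j)·(minor ij) (rows/columns in the sector order above):
  C_11 = (0.65)(0.90) − (-0.40)(-0.05) = 0.5650
  C_12 = −[(-0.25)(0.90) − (-0.40)(-0.10)] = 0.2650
  C_13 = (-0.25)(-0.05) − (0.65)(-0.10) = 0.0775
  C_21 = −[(-0.05)(0.90) − (0.00)(-0.05)] = 0.0450
  C_22 = (0.85)(0.90) − (0.00)(-0.10) = 0.7650
  C_23 = −[(0.85)(-0.05) − (-0.05)(-0.10)] = 0.0475
  C_31 = (-0.05)(-0.40) − (0.00)(0.65) = 0.0200
  C_32 = −[(0.85)(-0.40) − (0.00)(-0.25)] = 0.3400
  C_33 = (0.85)(0.65) − (-0.05)(-0.25) = 0.5400
det(I−A) = Σ_j (I−A)_1j·C_1j = (0.85)(0.5650) + (-0.05)(0.2650) + (0.00)(0.0775) = 0.4670
adj(I−A) = Cᵀ =
  [ 0.5650   0.0450   0.0200]
  [ 0.2650   0.7650   0.3400]
  [ 0.0775   0.0475   0.5400]
(I − A)⁻¹ = adj(I−A) / det(I−A) ≈
  [   1.2099     0.0964     0.0428]
  [   0.5675     1.6381     0.7281]
  [   0.1660     0.1017     1.1563]
Δx = (I − A)⁻¹ Δd with Δd having +150 in the Sector 3 component and 0 elsewhere.
So Δx_1 = L_13 · (+150), where L_13 = adj(I−A)_13 / det(I−A) = 0.0200 / 0.4670.
Δx_1 = 0.0200 × (+150) / 0.4670 = 3.00 / 0.4670 ≈ 6.42.

Δx_1 = 6.42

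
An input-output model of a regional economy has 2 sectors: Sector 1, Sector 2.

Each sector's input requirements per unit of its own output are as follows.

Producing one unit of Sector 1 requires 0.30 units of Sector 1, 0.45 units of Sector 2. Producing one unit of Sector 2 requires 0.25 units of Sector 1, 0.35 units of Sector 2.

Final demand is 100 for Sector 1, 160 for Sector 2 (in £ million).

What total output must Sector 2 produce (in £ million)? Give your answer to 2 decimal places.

I − A =
  [   0.70    -0.25]
  [  -0.45     0.65]
det(I−A) = (0.70)(0.65) − (-0.25)(-0.45) = 0.3425
adj(I−A) = [[0.65, 0.25], [0.45, 0.70]]
(I − A)⁻¹ = adj(I−A) / det(I−A) ≈
  [   1.8978     0.7299]
  [   1.3139     2.0438]
x = (I − A)⁻¹ d = adj(I−A)·d / det(I−A), with det(I−A) = 0.3425:
  x_1 = (0.65·100 + 0.25·160) / 0.3425 = 105.00 / 0.3425 ≈ 306.57
  x_2 = (0.45·100 + 0.70·160) / 0.3425 = 157.00 / 0.3425 ≈ 458.39

x_2 = 458.39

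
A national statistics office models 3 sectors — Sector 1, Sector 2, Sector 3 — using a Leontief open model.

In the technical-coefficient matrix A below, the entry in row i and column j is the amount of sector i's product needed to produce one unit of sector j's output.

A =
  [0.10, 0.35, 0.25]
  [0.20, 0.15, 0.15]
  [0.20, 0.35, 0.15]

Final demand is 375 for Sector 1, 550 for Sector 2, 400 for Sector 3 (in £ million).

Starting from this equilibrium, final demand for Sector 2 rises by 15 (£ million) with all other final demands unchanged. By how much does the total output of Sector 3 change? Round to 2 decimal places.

Δx_3 = 12.21

I − A =
  [   0.90    -0.35    -0.25]
  [  -0.20     0.85    -0.15]
  [  -0.20    -0.35     0.85]
Cofactors of I−A, C_ij = (−1)^(i+j)·(minor ij) (rows/columns in the sector order above):
  C_11 = (0.85)(0.85) − (-0.15)(-0.35) = 0.6700
  C_12 = −[(-0.20)(0.85) − (-0.15)(-0.20)] = 0.2000
  C_13 = (-0.20)(-0.35) − (0.85)(-0.20) = 0.2400
  C_21 = −[(-0.35)(0.85) − (-0.25)(-0.35)] = 0.3850
  C_22 = (0.90)(0.85) − (-0.25)(-0.20) = 0.7150
  C_23 = −[(0.90)(-0.35) − (-0.35)(-0.20)] = 0.3850
  C_31 = (-0.35)(-0.15) − (-0.25)(0.85) = 0.2650
  C_32 = −[(0.90)(-0.15) − (-0.25)(-0.20)] = 0.1850
  C_33 = (0.90)(0.85) − (-0.35)(-0.20) = 0.6950
det(I−A) = Σ_j (I−A)_1j·C_1j = (0.90)(0.6700) + (-0.35)(0.2000) + (-0.25)(0.2400) = 0.4730
adj(I−A) = Cᵀ =
  [ 0.6700   0.3850   0.2650]
  [ 0.2000   0.7150   0.1850]
  [ 0.2400   0.3850   0.6950]
(I − A)⁻¹ = adj(I−A) / det(I−A) ≈
  [   1.4165     0.8140     0.5603]
  [   0.4228     1.5116     0.3911]
  [   0.5074     0.8140     1.4693]
Δx = (I − A)⁻¹ Δd with Δd having +15 in the Sector 2 component and 0 elsewhere.
So Δx_3 = L_32 · (+15), where L_32 = adj(I−A)_32 / det(I−A) = 0.3850 / 0.4730.
Δx_3 = 0.3850 × (+15) / 0.4730 = 5.775 / 0.4730 ≈ 12.21.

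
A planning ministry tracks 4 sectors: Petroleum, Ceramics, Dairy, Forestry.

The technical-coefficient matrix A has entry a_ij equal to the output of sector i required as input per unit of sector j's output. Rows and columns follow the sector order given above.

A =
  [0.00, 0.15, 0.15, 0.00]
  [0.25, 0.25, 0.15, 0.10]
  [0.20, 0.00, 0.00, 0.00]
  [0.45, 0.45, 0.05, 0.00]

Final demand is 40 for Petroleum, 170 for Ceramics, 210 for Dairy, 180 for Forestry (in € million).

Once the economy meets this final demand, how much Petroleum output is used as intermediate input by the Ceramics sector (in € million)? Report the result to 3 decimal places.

I − A =
  [   1.00    -0.15    -0.15     0.00]
  [  -0.25     0.75    -0.15    -0.10]
  [  -0.20     0.00     1.00     0.00]
  [  -0.45    -0.45    -0.05     1.00]
Compute the cofactors C_ij = (−1)^(i+j)·(3×3 minor ij) of I−A; the adjugate is their transpose:
adj(I−A) = Cᵀ =
  [ 0.70500   0.15000   0.12900   0.01500]
  [ 0.32600   0.97000   0.19925   0.09700]
  [ 0.14100   0.03000   0.66075   0.00300]
  [ 0.47100   0.50550   0.18075   0.68550]
det(I−A) = Σ_j (I−A)_1j·C_1j = (1.00)(0.70500) + (-0.15)(0.32600) + (-0.15)(0.14100) + (0.00)(0.47100) = 0.63495
(I − A)⁻¹ = adj(I−A) / det(I−A) ≈
  [   1.1103     0.2362     0.2032     0.0236]
  [   0.5134     1.5277     0.3138     0.1528]
  [   0.2221     0.0472     1.0406     0.0047]
  [   0.7418     0.7961     0.2847     1.0796]
First solve x = (I − A)⁻¹ d = adj(I−A)·d / det(I−A); in particular x_2 = (0.32600·40 + 0.97000·170 + 0.19925·210 + 0.09700·180) / 0.63495 = 237.2425 / 0.63495 ≈ 373.63966.
Intermediate flow from 1 to 2: z_12 = a_12 · x_2 = 0.15 × 237.2425 / 0.63495 = 35.586375 / 0.63495 ≈ 56.046.

z_12 = 56.046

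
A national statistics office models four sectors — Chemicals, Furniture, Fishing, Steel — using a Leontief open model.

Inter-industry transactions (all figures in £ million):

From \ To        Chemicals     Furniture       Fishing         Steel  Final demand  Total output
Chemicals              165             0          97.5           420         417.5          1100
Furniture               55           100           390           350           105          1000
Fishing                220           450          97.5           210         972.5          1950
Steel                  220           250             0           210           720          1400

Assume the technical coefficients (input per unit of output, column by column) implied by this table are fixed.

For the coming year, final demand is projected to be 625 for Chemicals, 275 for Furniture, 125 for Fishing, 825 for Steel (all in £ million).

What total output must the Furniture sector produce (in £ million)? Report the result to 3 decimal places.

Technical coefficients a_ij = z_ij / X_j:
  a_11 = 165/1100 = 0.15, a_21 = 55/1100 = 0.05, a_31 = 220/1100 = 0.20, a_41 = 220/1100 = 0.20
  a_12 = 0/1000 = 0.00, a_22 = 100/1000 = 0.10, a_32 = 450/1000 = 0.45, a_42 = 250/1000 = 0.25
  a_13 = 97.5/1950 = 0.05, a_23 = 390/1950 = 0.20, a_33 = 97.5/1950 = 0.05, a_43 = 0/1950 = 0.00
  a_14 = 420/1400 = 0.30, a_24 = 350/1400 = 0.25, a_34 = 210/1400 = 0.15, a_44 = 210/1400 = 0.15
I − A =
  [   0.85     0.00    -0.05    -0.30]
  [  -0.05     0.90    -0.20    -0.25]
  [  -0.20    -0.45     0.95    -0.15]
  [  -0.20    -0.25     0.00     0.85]
Compute the cofactors C_ij = (−1)^(i+j)·(3×3 minor ij) of I−A; the adjugate is their transpose:
adj(I−A) = Cᵀ =
  [ 0.583375   0.092250   0.050125   0.241875]
  [ 0.127875   0.619375   0.137125   0.251500]
  [ 0.211000   0.345000   0.539375   0.271125]
  [ 0.174875   0.203875   0.052125   0.640125]
det(I−A) = Σ_j (I−A)_1j·C_1j = (0.85)(0.583375) + (0.00)(0.127875) + (-0.05)(0.211000) + (-0.30)(0.174875) = 0.43285625
(I − A)⁻¹ = adj(I−A) / det(I−A) ≈
  [   1.3477     0.2131     0.1158     0.5588]
  [   0.2954     1.4309     0.3168     0.5810]
  [   0.4875     0.7970     1.2461     0.6264]
  [   0.4040     0.4710     0.1204     1.4788]
x = (I − A)⁻¹ d = adj(I−A)·d / det(I−A), with det(I−A) = 0.43285625:
  x_1 = (0.583375·625 + 0.092250·275 + 0.050125·125 + 0.241875·825) / 0.43285625 = 595.790625 / 0.43285625 ≈ 1376.417
  x_2 = (0.127875·625 + 0.619375·275 + 0.137125·125 + 0.251500·825) / 0.43285625 = 474.878125 / 0.43285625 ≈ 1097.080
  x_3 = (0.211000·625 + 0.345000·275 + 0.539375·125 + 0.271125·825) / 0.43285625 = 517.85 / 0.43285625 ≈ 1196.356
  x_4 = (0.174875·625 + 0.203875·275 + 0.052125·125 + 0.640125·825) / 0.43285625 = 699.98125 / 0.43285625 ≈ 1617.122

x_2 = 1097.080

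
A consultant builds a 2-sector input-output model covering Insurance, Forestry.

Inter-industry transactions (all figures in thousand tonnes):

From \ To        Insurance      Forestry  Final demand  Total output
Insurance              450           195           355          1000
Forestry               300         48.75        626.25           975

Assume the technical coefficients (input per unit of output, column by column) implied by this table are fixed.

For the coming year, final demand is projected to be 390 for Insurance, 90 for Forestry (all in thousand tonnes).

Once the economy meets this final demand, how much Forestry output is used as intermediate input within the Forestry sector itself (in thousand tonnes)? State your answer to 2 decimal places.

Technical coefficients a_ij = z_ij / X_j:
  a_11 = 450/1000 = 0.45, a_21 = 300/1000 = 0.30
  a_12 = 195/975 = 0.20, a_22 = 48.75/975 = 0.05
I − A =
  [   0.55    -0.20]
  [  -0.30     0.95]
det(I−A) = (0.55)(0.95) − (-0.20)(-0.30) = 0.4625
adj(I−A) = [[0.95, 0.20], [0.30, 0.55]]
(I − A)⁻¹ = adj(I−A) / det(I−A) ≈
  [   2.0541     0.4324]
  [   0.6486     1.1892]
First solve x = (I − A)⁻¹ d = adj(I−A)·d / det(I−A); in particular x_2 = (0.30·390 + 0.55·90) / 0.4625 = 166.50 / 0.4625 = 360.0000.
Intermediate flow from 2 to 2: z_22 = a_22 · x_2 = 0.05 × 166.50 / 0.4625 = 8.325 / 0.4625 = 18.00.

z_22 = 18.00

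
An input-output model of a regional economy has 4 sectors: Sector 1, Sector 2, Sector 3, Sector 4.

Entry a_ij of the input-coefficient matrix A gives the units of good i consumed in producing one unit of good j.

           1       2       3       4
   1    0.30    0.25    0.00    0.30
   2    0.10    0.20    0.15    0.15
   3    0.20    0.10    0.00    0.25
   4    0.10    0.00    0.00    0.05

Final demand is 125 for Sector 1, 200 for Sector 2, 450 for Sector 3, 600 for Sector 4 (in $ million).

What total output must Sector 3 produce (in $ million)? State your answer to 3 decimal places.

x_3 = 829.962

I − A =
  [   0.70    -0.25     0.00    -0.30]
  [  -0.10     0.80    -0.15    -0.15]
  [  -0.20    -0.10     1.00    -0.25]
  [  -0.10     0.00     0.00     0.95]
Compute the cofactors C_ij = (−1)^(i+j)·(3×3 minor ij) of I−A; the adjugate is their transpose:
adj(I−A) = Cᵀ =
  [ 0.745750   0.237500   0.035625   0.282375]
  [ 0.142250   0.635000   0.095250   0.170250]
  [ 0.183000   0.117250   0.480500   0.202750]
  [ 0.078500   0.025000   0.003750   0.517000]
det(I−A) = Σ_j (I−A)_1j·C_1j = (0.70)(0.745750) + (-0.25)(0.142250) + (0.00)(0.183000) + (-0.30)(0.078500) = 0.4629125
(I − A)⁻¹ = adj(I−A) / det(I−A) ≈
  [   1.6110     0.5131     0.0770     0.6100]
  [   0.3073     1.3717     0.2058     0.3678]
  [   0.3953     0.2533     1.0380     0.4380]
  [   0.1696     0.0540     0.0081     1.1168]
x = (I − A)⁻¹ d = adj(I−A)·d / det(I−A), with det(I−A) = 0.4629125:
  x_1 = (0.745750·125 + 0.237500·200 + 0.035625·450 + 0.282375·600) / 0.4629125 = 326.175 / 0.4629125 ≈ 704.615
  x_2 = (0.142250·125 + 0.635000·200 + 0.095250·450 + 0.170250·600) / 0.4629125 = 289.79375 / 0.4629125 ≈ 626.023
  x_3 = (0.183000·125 + 0.117250·200 + 0.480500·450 + 0.202750·600) / 0.4629125 = 384.20 / 0.4629125 ≈ 829.962
  x_4 = (0.078500·125 + 0.025000·200 + 0.003750·450 + 0.517000·600) / 0.4629125 = 326.70 / 0.4629125 ≈ 705.749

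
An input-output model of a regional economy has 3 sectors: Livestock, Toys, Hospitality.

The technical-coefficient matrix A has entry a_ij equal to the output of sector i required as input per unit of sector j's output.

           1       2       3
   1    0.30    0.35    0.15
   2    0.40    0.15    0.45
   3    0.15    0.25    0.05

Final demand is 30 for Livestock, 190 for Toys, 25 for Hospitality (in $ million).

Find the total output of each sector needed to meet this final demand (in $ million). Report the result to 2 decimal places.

I − A =
  [   0.70    -0.35    -0.15]
  [  -0.40     0.85    -0.45]
  [  -0.15    -0.25     0.95]
Cofactors of I−A, C_ij = (−1)^(i+j)·(minor ij) (rows/columns in the sector order above):
  C_11 = (0.85)(0.95) − (-0.45)(-0.25) = 0.6950
  C_12 = −[(-0.40)(0.95) − (-0.45)(-0.15)] = 0.4475
  C_13 = (-0.40)(-0.25) − (0.85)(-0.15) = 0.2275
  C_21 = −[(-0.35)(0.95) − (-0.15)(-0.25)] = 0.3700
  C_22 = (0.70)(0.95) − (-0.15)(-0.15) = 0.6425
  C_23 = −[(0.70)(-0.25) − (-0.35)(-0.15)] = 0.2275
  C_31 = (-0.35)(-0.45) − (-0.15)(0.85) = 0.2850
  C_32 = −[(0.70)(-0.45) − (-0.15)(-0.40)] = 0.3750
  C_33 = (0.70)(0.85) − (-0.35)(-0.40) = 0.4550
det(I−A) = Σ_j (I−A)_1j·C_1j = (0.70)(0.6950) + (-0.35)(0.4475) + (-0.15)(0.2275) = 0.29575
adj(I−A) = Cᵀ =
  [ 0.6950   0.3700   0.2850]
  [ 0.4475   0.6425   0.3750]
  [ 0.2275   0.2275   0.4550]
(I − A)⁻¹ = adj(I−A) / det(I−A) ≈
  [   2.3500     1.2511     0.9637]
  [   1.5131     2.1724     1.2680]
  [   0.7692     0.7692     1.5385]
x = (I − A)⁻¹ d = adj(I−A)·d / det(I−A), with det(I−A) = 0.29575:
  x_1 = (0.6950·30 + 0.3700·190 + 0.2850·25) / 0.29575 = 98.275 / 0.29575 ≈ 332.29
  x_2 = (0.4475·30 + 0.6425·190 + 0.3750·25) / 0.29575 = 144.875 / 0.29575 ≈ 489.86
  x_3 = (0.2275·30 + 0.2275·190 + 0.4550·25) / 0.29575 = 61.425 / 0.29575 ≈ 207.69

x_1 = 332.29, x_2 = 489.86, x_3 = 207.69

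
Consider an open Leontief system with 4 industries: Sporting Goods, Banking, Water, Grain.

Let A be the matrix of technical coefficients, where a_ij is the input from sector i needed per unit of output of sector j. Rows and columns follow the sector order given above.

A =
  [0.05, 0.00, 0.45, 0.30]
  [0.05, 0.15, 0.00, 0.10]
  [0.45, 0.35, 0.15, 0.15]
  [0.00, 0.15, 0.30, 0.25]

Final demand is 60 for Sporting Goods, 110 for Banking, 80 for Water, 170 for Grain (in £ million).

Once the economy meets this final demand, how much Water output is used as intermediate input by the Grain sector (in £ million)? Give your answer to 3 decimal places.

I − A =
  [   0.95     0.00    -0.45    -0.30]
  [  -0.05     0.85     0.00    -0.10]
  [  -0.45    -0.35     0.85    -0.15]
  [   0.00    -0.15    -0.30     0.75]
Compute the cofactors C_ij = (−1)^(i+j)·(3×3 minor ij) of I−A; the adjugate is their transpose:
adj(I−A) = Cᵀ =
  [ 0.480375   0.198000   0.356625   0.289875]
  [ 0.043125   0.370500   0.049875   0.076625]
  [ 0.294375   0.291000   0.589125   0.274375]
  [ 0.126375   0.190500   0.245625   0.506375]
det(I−A) = Σ_j (I−A)_1j·C_1j = (0.95)(0.480375) + (0.00)(0.043125) + (-0.45)(0.294375) + (-0.30)(0.126375) = 0.285975
(I − A)⁻¹ = adj(I−A) / det(I−A) ≈
  [   1.6798     0.6924     1.2470     1.0136]
  [   0.1508     1.2956     0.1744     0.2679]
  [   1.0294     1.0176     2.0601     0.9594]
  [   0.4419     0.6661     0.8589     1.7707]
First solve x = (I − A)⁻¹ d = adj(I−A)·d / det(I−A); in particular x_4 = (0.126375·60 + 0.190500·110 + 0.245625·80 + 0.506375·170) / 0.285975 = 134.27125 / 0.285975 ≈ 469.52094.
Intermediate flow from 3 to 4: z_34 = a_34 · x_4 = 0.15 × 134.27125 / 0.285975 = 20.1406875 / 0.285975 ≈ 70.428.

z_34 = 70.428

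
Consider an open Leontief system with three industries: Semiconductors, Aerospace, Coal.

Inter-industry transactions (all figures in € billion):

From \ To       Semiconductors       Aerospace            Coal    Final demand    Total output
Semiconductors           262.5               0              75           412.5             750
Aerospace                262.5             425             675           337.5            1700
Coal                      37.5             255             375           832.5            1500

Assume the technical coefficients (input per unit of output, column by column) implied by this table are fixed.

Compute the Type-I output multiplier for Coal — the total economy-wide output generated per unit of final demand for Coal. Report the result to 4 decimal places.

m_3 = 2.6320

Technical coefficients a_ij = z_ij / X_j:
  a_11 = 262.5/750 = 0.35, a_21 = 262.5/750 = 0.35, a_31 = 37.5/750 = 0.05
  a_12 = 0/1700 = 0.00, a_22 = 425/1700 = 0.25, a_32 = 255/1700 = 0.15
  a_13 = 75/1500 = 0.05, a_23 = 675/1500 = 0.45, a_33 = 375/1500 = 0.25
I − A =
  [   0.65     0.00    -0.05]
  [  -0.35     0.75    -0.45]
  [  -0.05    -0.15     0.75]
Cofactors of I−A, C_ij = (−1)^(i+j)·(minor ij) (rows/columns in the sector order above):
  C_11 = (0.75)(0.75) − (-0.45)(-0.15) = 0.4950
  C_12 = −[(-0.35)(0.75) − (-0.45)(-0.05)] = 0.2850
  C_13 = (-0.35)(-0.15) − (0.75)(-0.05) = 0.0900
  C_21 = −[(0.00)(0.75) − (-0.05)(-0.15)] = 0.0075
  C_22 = (0.65)(0.75) − (-0.05)(-0.05) = 0.4850
  C_23 = −[(0.65)(-0.15) − (0.00)(-0.05)] = 0.0975
  C_31 = (0.00)(-0.45) − (-0.05)(0.75) = 0.0375
  C_32 = −[(0.65)(-0.45) − (-0.05)(-0.35)] = 0.3100
  C_33 = (0.65)(0.75) − (0.00)(-0.35) = 0.4875
det(I−A) = Σ_j (I−A)_1j·C_1j = (0.65)(0.4950) + (0.00)(0.2850) + (-0.05)(0.0900) = 0.31725
adj(I−A) = Cᵀ =
  [ 0.4950   0.0075   0.0375]
  [ 0.2850   0.4850   0.3100]
  [ 0.0900   0.0975   0.4875]
(I − A)⁻¹ = adj(I−A) / det(I−A) ≈
  [   1.56028     0.02364     0.11820]
  [   0.89835     1.52876     0.97715]
  [   0.28369     0.30733     1.53664]
The output multiplier for sector j is the column-j sum of the Leontief inverse (I − A)⁻¹ = adj(I−A) / det(I−A).
Column 3 of adj(I−A): (0.0375, 0.3100, 0.4875); det(I−A) = 0.31725.
m_3 = (0.0375 + 0.3100 + 0.4875) / 0.31725 = 0.835 / 0.31725 ≈ 2.6320.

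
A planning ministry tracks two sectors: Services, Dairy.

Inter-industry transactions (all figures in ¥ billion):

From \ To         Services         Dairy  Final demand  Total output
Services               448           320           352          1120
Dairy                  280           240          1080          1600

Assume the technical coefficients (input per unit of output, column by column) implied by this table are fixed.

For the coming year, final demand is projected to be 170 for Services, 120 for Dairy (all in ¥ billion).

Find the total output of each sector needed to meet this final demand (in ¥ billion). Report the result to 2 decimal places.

Technical coefficients a_ij = z_ij / X_j:
  a_SS = 448/1120 = 0.40, a_DS = 280/1120 = 0.25
  a_SD = 320/1600 = 0.20, a_DD = 240/1600 = 0.15
I − A =
  [   0.60    -0.20]
  [  -0.25     0.85]
det(I−A) = (0.60)(0.85) − (-0.20)(-0.25) = 0.4600
adj(I−A) = [[0.85, 0.20], [0.25, 0.60]]
(I − A)⁻¹ = adj(I−A) / det(I−A) ≈
  [   1.8478     0.4348]
  [   0.5435     1.3043]
x = (I − A)⁻¹ d = adj(I−A)·d / det(I−A), with det(I−A) = 0.4600:
  x_S = (0.85·170 + 0.20·120) / 0.4600 = 168.50 / 0.4600 ≈ 366.30
  x_D = (0.25·170 + 0.60·120) / 0.4600 = 114.50 / 0.4600 ≈ 248.91

x_S = 366.30, x_D = 248.91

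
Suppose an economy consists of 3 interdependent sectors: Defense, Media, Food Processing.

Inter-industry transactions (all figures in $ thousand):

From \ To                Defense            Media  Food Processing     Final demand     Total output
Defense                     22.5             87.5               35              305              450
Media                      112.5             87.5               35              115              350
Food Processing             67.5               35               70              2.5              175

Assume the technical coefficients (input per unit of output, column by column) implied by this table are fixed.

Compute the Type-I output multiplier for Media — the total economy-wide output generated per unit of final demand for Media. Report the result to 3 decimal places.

m_2 = 2.507

Technical coefficients a_ij = z_ij / X_j:
  a_11 = 22.5/450 = 0.05, a_21 = 112.5/450 = 0.25, a_31 = 67.5/450 = 0.15
  a_12 = 87.5/350 = 0.25, a_22 = 87.5/350 = 0.25, a_32 = 35/350 = 0.10
  a_13 = 35/175 = 0.20, a_23 = 35/175 = 0.20, a_33 = 70/175 = 0.40
I − A =
  [   0.95    -0.25    -0.20]
  [  -0.25     0.75    -0.20]
  [  -0.15    -0.10     0.60]
Cofactors of I−A, C_ij = (−1)^(i+j)·(minor ij) (rows/columns in the sector order above):
  C_11 = (0.75)(0.60) − (-0.20)(-0.10) = 0.4300
  C_12 = −[(-0.25)(0.60) − (-0.20)(-0.15)] = 0.1800
  C_13 = (-0.25)(-0.10) − (0.75)(-0.15) = 0.1375
  C_21 = −[(-0.25)(0.60) − (-0.20)(-0.10)] = 0.1700
  C_22 = (0.95)(0.60) − (-0.20)(-0.15) = 0.5400
  C_23 = −[(0.95)(-0.10) − (-0.25)(-0.15)] = 0.1325
  C_31 = (-0.25)(-0.20) − (-0.20)(0.75) = 0.2000
  C_32 = −[(0.95)(-0.20) − (-0.20)(-0.25)] = 0.2400
  C_33 = (0.95)(0.75) − (-0.25)(-0.25) = 0.6500
det(I−A) = Σ_j (I−A)_1j·C_1j = (0.95)(0.4300) + (-0.25)(0.1800) + (-0.20)(0.1375) = 0.3360
adj(I−A) = Cᵀ =
  [ 0.4300   0.1700   0.2000]
  [ 0.1800   0.5400   0.2400]
  [ 0.1375   0.1325   0.6500]
(I − A)⁻¹ = adj(I−A) / det(I−A) ≈
  [   1.2798     0.5060     0.5952]
  [   0.5357     1.6071     0.7143]
  [   0.4092     0.3943     1.9345]
The output multiplier for sector j is the column-j sum of the Leontief inverse (I − A)⁻¹ = adj(I−A) / det(I−A).
Column 2 of adj(I−A): (0.1700, 0.5400, 0.1325); det(I−A) = 0.3360.
m_2 = (0.1700 + 0.5400 + 0.1325) / 0.3360 = 0.8425 / 0.3360 ≈ 2.507.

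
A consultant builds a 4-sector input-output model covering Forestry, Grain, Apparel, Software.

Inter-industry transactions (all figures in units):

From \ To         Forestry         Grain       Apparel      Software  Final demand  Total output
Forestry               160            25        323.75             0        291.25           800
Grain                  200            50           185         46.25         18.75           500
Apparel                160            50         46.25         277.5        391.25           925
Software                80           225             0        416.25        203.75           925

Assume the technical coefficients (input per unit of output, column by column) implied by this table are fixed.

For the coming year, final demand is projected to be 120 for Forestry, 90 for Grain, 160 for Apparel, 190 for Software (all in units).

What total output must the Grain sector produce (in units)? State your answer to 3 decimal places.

Technical coefficients a_ij = z_ij / X_j:
  a_11 = 160/800 = 0.20, a_21 = 200/800 = 0.25, a_31 = 160/800 = 0.20, a_41 = 80/800 = 0.10
  a_12 = 25/500 = 0.05, a_22 = 50/500 = 0.10, a_32 = 50/500 = 0.10, a_42 = 225/500 = 0.45
  a_13 = 323.75/925 = 0.35, a_23 = 185/925 = 0.20, a_33 = 46.25/925 = 0.05, a_43 = 0/925 = 0.00
  a_14 = 0/925 = 0.00, a_24 = 46.25/925 = 0.05, a_34 = 277.5/925 = 0.30, a_44 = 416.25/925 = 0.45
I − A =
  [   0.80    -0.05    -0.35     0.00]
  [  -0.25     0.90    -0.20    -0.05]
  [  -0.20    -0.10     0.95    -0.30]
  [  -0.10    -0.45     0.00     0.55]
Compute the cofactors C_ij = (−1)^(i+j)·(3×3 minor ij) of I−A; the adjugate is their transpose:
adj(I−A) = Cᵀ =
  [ 0.410875   0.092625   0.170875   0.101625]
  [ 0.163375   0.369000   0.137875   0.108750]
  [ 0.169500   0.159000   0.370875   0.216750]
  [ 0.208375   0.318750   0.143875   0.582375]
det(I−A) = Σ_j (I−A)_1j·C_1j = (0.80)(0.410875) + (-0.05)(0.163375) + (-0.35)(0.169500) + (0.00)(0.208375) = 0.26120625
(I − A)⁻¹ = adj(I−A) / det(I−A) ≈
  [   1.5730     0.3546     0.6542     0.3891]
  [   0.6255     1.4127     0.5278     0.4163]
  [   0.6489     0.6087     1.4199     0.8298]
  [   0.7977     1.2203     0.5508     2.2296]
x = (I − A)⁻¹ d = adj(I−A)·d / det(I−A), with det(I−A) = 0.26120625:
  x_1 = (0.410875·120 + 0.092625·90 + 0.170875·160 + 0.101625·190) / 0.26120625 = 104.29 / 0.26120625 ≈ 399.263
  x_2 = (0.163375·120 + 0.369000·90 + 0.137875·160 + 0.108750·190) / 0.26120625 = 95.5375 / 0.26120625 ≈ 365.755
  x_3 = (0.169500·120 + 0.159000·90 + 0.370875·160 + 0.216750·190) / 0.26120625 = 135.1725 / 0.26120625 ≈ 517.493
  x_4 = (0.208375·120 + 0.318750·90 + 0.143875·160 + 0.582375·190) / 0.26120625 = 187.36375 / 0.26120625 ≈ 717.302

x_2 = 365.755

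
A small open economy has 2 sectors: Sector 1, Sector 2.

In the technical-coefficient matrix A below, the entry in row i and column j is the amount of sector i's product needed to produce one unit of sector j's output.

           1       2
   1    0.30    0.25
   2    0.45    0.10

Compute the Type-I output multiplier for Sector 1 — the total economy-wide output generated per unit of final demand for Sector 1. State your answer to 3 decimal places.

m_1 = 2.609

I − A =
  [   0.70    -0.25]
  [  -0.45     0.90]
det(I−A) = (0.70)(0.90) − (-0.25)(-0.45) = 0.5175
adj(I−A) = [[0.90, 0.25], [0.45, 0.70]]
(I − A)⁻¹ = adj(I−A) / det(I−A) ≈
  [   1.7391     0.4831]
  [   0.8696     1.3527]
The output multiplier for sector j is the column-j sum of the Leontief inverse (I − A)⁻¹ = adj(I−A) / det(I−A).
Column 1 of adj(I−A): (0.90, 0.45); det(I−A) = 0.5175.
m_1 = (0.90 + 0.45) / 0.5175 = 1.35 / 0.5175 ≈ 2.609.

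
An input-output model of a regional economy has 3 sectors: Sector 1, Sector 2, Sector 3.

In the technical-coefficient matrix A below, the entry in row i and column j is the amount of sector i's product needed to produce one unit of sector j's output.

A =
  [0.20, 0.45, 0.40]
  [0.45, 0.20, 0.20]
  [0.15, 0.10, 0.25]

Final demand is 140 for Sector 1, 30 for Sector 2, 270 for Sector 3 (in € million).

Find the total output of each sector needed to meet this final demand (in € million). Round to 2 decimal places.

x_1 = 873.62, x_2 = 685.44, x_3 = 626.11

I − A =
  [   0.80    -0.45    -0.40]
  [  -0.45     0.80    -0.20]
  [  -0.15    -0.10     0.75]
Cofactors of I−A, C_ij = (−1)^(i+j)·(minor ij) (rows/columns in the sector order above):
  C_11 = (0.80)(0.75) − (-0.20)(-0.10) = 0.5800
  C_12 = −[(-0.45)(0.75) − (-0.20)(-0.15)] = 0.3675
  C_13 = (-0.45)(-0.10) − (0.80)(-0.15) = 0.1650
  C_21 = −[(-0.45)(0.75) − (-0.40)(-0.10)] = 0.3775
  C_22 = (0.80)(0.75) − (-0.40)(-0.15) = 0.5400
  C_23 = −[(0.80)(-0.10) − (-0.45)(-0.15)] = 0.1475
  C_31 = (-0.45)(-0.20) − (-0.40)(0.80) = 0.4100
  C_32 = −[(0.80)(-0.20) − (-0.40)(-0.45)] = 0.3400
  C_33 = (0.80)(0.80) − (-0.45)(-0.45) = 0.4375
det(I−A) = Σ_j (I−A)_1j·C_1j = (0.80)(0.5800) + (-0.45)(0.3675) + (-0.40)(0.1650) = 0.232625
adj(I−A) = Cᵀ =
  [ 0.5800   0.3775   0.4100]
  [ 0.3675   0.5400   0.3400]
  [ 0.1650   0.1475   0.4375]
(I − A)⁻¹ = adj(I−A) / det(I−A) ≈
  [   2.4933     1.6228     1.7625]
  [   1.5798     2.3213     1.4616]
  [   0.7093     0.6341     1.8807]
x = (I − A)⁻¹ d = adj(I−A)·d / det(I−A), with det(I−A) = 0.232625:
  x_1 = (0.5800·140 + 0.3775·30 + 0.4100·270) / 0.232625 = 203.225 / 0.232625 ≈ 873.62
  x_2 = (0.3675·140 + 0.5400·30 + 0.3400·270) / 0.232625 = 159.45 / 0.232625 ≈ 685.44
  x_3 = (0.1650·140 + 0.1475·30 + 0.4375·270) / 0.232625 = 145.65 / 0.232625 ≈ 626.11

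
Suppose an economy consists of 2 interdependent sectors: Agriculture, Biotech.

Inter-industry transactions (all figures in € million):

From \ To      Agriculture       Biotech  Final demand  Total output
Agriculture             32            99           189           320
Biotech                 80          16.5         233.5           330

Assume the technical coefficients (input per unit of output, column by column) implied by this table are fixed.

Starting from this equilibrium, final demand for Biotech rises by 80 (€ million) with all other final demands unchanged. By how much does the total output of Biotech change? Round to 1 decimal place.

Δx_B = 92.3

Technical coefficients a_ij = z_ij / X_j:
  a_AA = 32/320 = 0.10, a_BA = 80/320 = 0.25
  a_AB = 99/330 = 0.30, a_BB = 16.5/330 = 0.05
I − A =
  [   0.90    -0.30]
  [  -0.25     0.95]
det(I−A) = (0.90)(0.95) − (-0.30)(-0.25) = 0.7800
adj(I−A) = [[0.95, 0.30], [0.25, 0.90]]
(I − A)⁻¹ = adj(I−A) / det(I−A) ≈
  [   1.2179     0.3846]
  [   0.3205     1.1538]
Δx = (I − A)⁻¹ Δd with Δd having +80 in the Biotech component and 0 elsewhere.
So Δx_B = L_BB · (+80), where L_BB = adj(I−A)_BB / det(I−A) = 0.90 / 0.7800.
Δx_B = 0.90 × (+80) / 0.7800 = 72.00 / 0.7800 ≈ 92.3.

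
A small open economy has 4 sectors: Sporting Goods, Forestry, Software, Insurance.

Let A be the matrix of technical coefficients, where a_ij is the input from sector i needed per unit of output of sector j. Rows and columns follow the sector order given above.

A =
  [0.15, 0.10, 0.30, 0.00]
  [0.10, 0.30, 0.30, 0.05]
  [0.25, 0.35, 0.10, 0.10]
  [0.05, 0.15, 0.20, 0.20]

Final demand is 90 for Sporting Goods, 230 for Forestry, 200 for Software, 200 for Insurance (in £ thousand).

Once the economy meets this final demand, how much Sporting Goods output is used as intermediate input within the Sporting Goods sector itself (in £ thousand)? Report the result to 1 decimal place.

z_11 = 65.4

I − A =
  [   0.85    -0.10    -0.30     0.00]
  [  -0.10     0.70    -0.30    -0.05]
  [  -0.25    -0.35     0.90    -0.10]
  [  -0.05    -0.15    -0.20     0.80]
Compute the cofactors C_ij = (−1)^(i+j)·(3×3 minor ij) of I−A; the adjugate is their transpose:
adj(I−A) = Cᵀ =
  [ 0.391250   0.158500   0.190750   0.033750]
  [ 0.136250   0.533500   0.237250   0.063000]
  [ 0.172000   0.271250   0.461375   0.074625]
  [ 0.093000   0.177750   0.171750   0.366750]
det(I−A) = Σ_j (I−A)_1j·C_1j = (0.85)(0.391250) + (-0.10)(0.136250) + (-0.30)(0.172000) + (0.00)(0.093000) = 0.2673375
(I − A)⁻¹ = adj(I−A) / det(I−A) ≈
  [   1.4635     0.5929     0.7135     0.1262]
  [   0.5097     1.9956     0.8875     0.2357]
  [   0.6434     1.0146     1.7258     0.2791]
  [   0.3479     0.6649     0.6424     1.3719]
First solve x = (I − A)⁻¹ d = adj(I−A)·d / det(I−A); in particular x_1 = (0.391250·90 + 0.158500·230 + 0.190750·200 + 0.033750·200) / 0.2673375 = 116.5675 / 0.2673375 ≈ 436.031.
Intermediate flow from 1 to 1: z_11 = a_11 · x_1 = 0.15 × 116.5675 / 0.2673375 = 17.485125 / 0.2673375 ≈ 65.4.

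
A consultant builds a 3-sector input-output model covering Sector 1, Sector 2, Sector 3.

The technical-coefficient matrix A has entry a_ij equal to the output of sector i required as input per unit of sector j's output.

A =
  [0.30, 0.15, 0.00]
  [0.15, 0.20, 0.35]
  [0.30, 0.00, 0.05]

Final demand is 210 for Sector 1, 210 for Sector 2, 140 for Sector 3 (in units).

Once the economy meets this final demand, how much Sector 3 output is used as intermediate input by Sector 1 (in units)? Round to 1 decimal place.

I − A =
  [   0.70    -0.15     0.00]
  [  -0.15     0.80    -0.35]
  [  -0.30     0.00     0.95]
Cofactors of I−A, C_ij = (−1)^(i+j)·(minor ij) (rows/columns in the sector order above):
  C_11 = (0.80)(0.95) − (-0.35)(0.00) = 0.7600
  C_12 = −[(-0.15)(0.95) − (-0.35)(-0.30)] = 0.2475
  C_13 = (-0.15)(0.00) − (0.80)(-0.30) = 0.2400
  C_21 = −[(-0.15)(0.95) − (0.00)(0.00)] = 0.1425
  C_22 = (0.70)(0.95) − (0.00)(-0.30) = 0.6650
  C_23 = −[(0.70)(0.00) − (-0.15)(-0.30)] = 0.0450
  C_31 = (-0.15)(-0.35) − (0.00)(0.80) = 0.0525
  C_32 = −[(0.70)(-0.35) − (0.00)(-0.15)] = 0.2450
  C_33 = (0.70)(0.80) − (-0.15)(-0.15) = 0.5375
det(I−A) = Σ_j (I−A)_1j·C_1j = (0.70)(0.7600) + (-0.15)(0.2475) + (0.00)(0.2400) = 0.494875
adj(I−A) = Cᵀ =
  [ 0.7600   0.1425   0.0525]
  [ 0.2475   0.6650   0.2450]
  [ 0.2400   0.0450   0.5375]
(I − A)⁻¹ = adj(I−A) / det(I−A) ≈
  [   1.5357     0.2880     0.1061]
  [   0.5001     1.3438     0.4951]
  [   0.4850     0.0909     1.0861]
First solve x = (I − A)⁻¹ d = adj(I−A)·d / det(I−A); in particular x_1 = (0.7600·210 + 0.1425·210 + 0.0525·140) / 0.494875 = 196.875 / 0.494875 ≈ 397.828.
Intermediate flow from 3 to 1: z_31 = a_31 · x_1 = 0.30 × 196.875 / 0.494875 = 59.0625 / 0.494875 ≈ 119.3.

z_31 = 119.3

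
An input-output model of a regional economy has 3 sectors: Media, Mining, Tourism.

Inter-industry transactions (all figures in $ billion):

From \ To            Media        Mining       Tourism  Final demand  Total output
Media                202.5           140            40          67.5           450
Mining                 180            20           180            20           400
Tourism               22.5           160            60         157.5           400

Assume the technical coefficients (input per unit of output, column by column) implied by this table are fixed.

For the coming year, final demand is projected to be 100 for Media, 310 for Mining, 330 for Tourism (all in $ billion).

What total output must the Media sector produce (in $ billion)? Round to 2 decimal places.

x_1 = 1269.37

Technical coefficients a_ij = z_ij / X_j:
  a_11 = 202.5/450 = 0.45, a_21 = 180/450 = 0.40, a_31 = 22.5/450 = 0.05
  a_12 = 140/400 = 0.35, a_22 = 20/400 = 0.05, a_32 = 160/400 = 0.40
  a_13 = 40/400 = 0.10, a_23 = 180/400 = 0.45, a_33 = 60/400 = 0.15
I − A =
  [   0.55    -0.35    -0.10]
  [  -0.40     0.95    -0.45]
  [  -0.05    -0.40     0.85]
Cofactors of I−A, C_ij = (−1)^(i+j)·(minor ij) (rows/columns in the sector order above):
  C_11 = (0.95)(0.85) − (-0.45)(-0.40) = 0.6275
  C_12 = −[(-0.40)(0.85) − (-0.45)(-0.05)] = 0.3625
  C_13 = (-0.40)(-0.40) − (0.95)(-0.05) = 0.2075
  C_21 = −[(-0.35)(0.85) − (-0.10)(-0.40)] = 0.3375
  C_22 = (0.55)(0.85) − (-0.10)(-0.05) = 0.4625
  C_23 = −[(0.55)(-0.40) − (-0.35)(-0.05)] = 0.2375
  C_31 = (-0.35)(-0.45) − (-0.10)(0.95) = 0.2525
  C_32 = −[(0.55)(-0.45) − (-0.10)(-0.40)] = 0.2875
  C_33 = (0.55)(0.95) − (-0.35)(-0.40) = 0.3825
det(I−A) = Σ_j (I−A)_1j·C_1j = (0.55)(0.6275) + (-0.35)(0.3625) + (-0.10)(0.2075) = 0.1975
adj(I−A) = Cᵀ =
  [ 0.6275   0.3375   0.2525]
  [ 0.3625   0.4625   0.2875]
  [ 0.2075   0.2375   0.3825]
(I − A)⁻¹ = adj(I−A) / det(I−A) ≈
  [   3.1772     1.7089     1.2785]
  [   1.8354     2.3418     1.4557]
  [   1.0506     1.2025     1.9367]
x = (I − A)⁻¹ d = adj(I−A)·d / det(I−A), with det(I−A) = 0.1975:
  x_1 = (0.6275·100 + 0.3375·310 + 0.2525·330) / 0.1975 = 250.70 / 0.1975 ≈ 1269.37
  x_2 = (0.3625·100 + 0.4625·310 + 0.2875·330) / 0.1975 = 274.50 / 0.1975 ≈ 1389.87
  x_3 = (0.2075·100 + 0.2375·310 + 0.3825·330) / 0.1975 = 220.60 / 0.1975 ≈ 1116.96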